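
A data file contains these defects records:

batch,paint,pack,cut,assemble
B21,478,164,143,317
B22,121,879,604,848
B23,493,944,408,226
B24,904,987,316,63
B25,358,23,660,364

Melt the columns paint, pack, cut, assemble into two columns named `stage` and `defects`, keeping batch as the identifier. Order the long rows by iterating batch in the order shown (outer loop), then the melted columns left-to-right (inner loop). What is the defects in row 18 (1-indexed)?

23

20 rows total (5 × 4). Row 18: index ⌊(18-1)/4⌋ = 4 into batch → B25; (18-1) mod 4 = 1 into the melted columns → pack.
So row 18 is (B25, pack, 23); defects = 23.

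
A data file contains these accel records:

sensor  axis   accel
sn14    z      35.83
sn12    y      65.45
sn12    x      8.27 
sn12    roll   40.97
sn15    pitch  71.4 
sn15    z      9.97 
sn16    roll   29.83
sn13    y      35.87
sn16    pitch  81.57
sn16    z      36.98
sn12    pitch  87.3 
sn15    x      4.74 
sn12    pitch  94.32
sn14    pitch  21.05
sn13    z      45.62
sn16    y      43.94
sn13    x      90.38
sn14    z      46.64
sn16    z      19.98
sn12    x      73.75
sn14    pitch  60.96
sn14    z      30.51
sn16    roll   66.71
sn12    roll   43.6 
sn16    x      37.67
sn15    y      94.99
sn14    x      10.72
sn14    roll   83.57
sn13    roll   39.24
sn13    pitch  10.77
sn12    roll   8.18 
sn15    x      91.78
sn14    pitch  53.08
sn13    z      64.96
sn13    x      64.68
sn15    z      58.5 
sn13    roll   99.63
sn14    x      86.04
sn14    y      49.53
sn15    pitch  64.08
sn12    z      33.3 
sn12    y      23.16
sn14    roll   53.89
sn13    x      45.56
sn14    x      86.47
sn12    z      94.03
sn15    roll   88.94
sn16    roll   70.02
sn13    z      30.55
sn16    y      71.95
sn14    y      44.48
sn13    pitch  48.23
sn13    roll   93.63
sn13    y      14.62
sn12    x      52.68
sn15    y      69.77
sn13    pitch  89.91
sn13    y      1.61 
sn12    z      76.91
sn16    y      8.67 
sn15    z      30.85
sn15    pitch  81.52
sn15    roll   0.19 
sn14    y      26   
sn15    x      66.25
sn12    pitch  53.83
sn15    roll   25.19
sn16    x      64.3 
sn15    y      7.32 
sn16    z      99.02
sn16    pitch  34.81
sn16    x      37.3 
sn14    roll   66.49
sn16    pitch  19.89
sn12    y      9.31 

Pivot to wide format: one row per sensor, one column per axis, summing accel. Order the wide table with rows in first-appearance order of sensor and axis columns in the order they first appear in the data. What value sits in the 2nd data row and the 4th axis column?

With rows in first-appearance order of sensor, row 2 is sensor=sn12. axis columns in first-appearance order: z, y, x, roll, pitch; column 4 is roll.
Long rows with sensor=sn12, axis=roll: 40.97 + 43.6 + 8.18 = 92.75.

92.75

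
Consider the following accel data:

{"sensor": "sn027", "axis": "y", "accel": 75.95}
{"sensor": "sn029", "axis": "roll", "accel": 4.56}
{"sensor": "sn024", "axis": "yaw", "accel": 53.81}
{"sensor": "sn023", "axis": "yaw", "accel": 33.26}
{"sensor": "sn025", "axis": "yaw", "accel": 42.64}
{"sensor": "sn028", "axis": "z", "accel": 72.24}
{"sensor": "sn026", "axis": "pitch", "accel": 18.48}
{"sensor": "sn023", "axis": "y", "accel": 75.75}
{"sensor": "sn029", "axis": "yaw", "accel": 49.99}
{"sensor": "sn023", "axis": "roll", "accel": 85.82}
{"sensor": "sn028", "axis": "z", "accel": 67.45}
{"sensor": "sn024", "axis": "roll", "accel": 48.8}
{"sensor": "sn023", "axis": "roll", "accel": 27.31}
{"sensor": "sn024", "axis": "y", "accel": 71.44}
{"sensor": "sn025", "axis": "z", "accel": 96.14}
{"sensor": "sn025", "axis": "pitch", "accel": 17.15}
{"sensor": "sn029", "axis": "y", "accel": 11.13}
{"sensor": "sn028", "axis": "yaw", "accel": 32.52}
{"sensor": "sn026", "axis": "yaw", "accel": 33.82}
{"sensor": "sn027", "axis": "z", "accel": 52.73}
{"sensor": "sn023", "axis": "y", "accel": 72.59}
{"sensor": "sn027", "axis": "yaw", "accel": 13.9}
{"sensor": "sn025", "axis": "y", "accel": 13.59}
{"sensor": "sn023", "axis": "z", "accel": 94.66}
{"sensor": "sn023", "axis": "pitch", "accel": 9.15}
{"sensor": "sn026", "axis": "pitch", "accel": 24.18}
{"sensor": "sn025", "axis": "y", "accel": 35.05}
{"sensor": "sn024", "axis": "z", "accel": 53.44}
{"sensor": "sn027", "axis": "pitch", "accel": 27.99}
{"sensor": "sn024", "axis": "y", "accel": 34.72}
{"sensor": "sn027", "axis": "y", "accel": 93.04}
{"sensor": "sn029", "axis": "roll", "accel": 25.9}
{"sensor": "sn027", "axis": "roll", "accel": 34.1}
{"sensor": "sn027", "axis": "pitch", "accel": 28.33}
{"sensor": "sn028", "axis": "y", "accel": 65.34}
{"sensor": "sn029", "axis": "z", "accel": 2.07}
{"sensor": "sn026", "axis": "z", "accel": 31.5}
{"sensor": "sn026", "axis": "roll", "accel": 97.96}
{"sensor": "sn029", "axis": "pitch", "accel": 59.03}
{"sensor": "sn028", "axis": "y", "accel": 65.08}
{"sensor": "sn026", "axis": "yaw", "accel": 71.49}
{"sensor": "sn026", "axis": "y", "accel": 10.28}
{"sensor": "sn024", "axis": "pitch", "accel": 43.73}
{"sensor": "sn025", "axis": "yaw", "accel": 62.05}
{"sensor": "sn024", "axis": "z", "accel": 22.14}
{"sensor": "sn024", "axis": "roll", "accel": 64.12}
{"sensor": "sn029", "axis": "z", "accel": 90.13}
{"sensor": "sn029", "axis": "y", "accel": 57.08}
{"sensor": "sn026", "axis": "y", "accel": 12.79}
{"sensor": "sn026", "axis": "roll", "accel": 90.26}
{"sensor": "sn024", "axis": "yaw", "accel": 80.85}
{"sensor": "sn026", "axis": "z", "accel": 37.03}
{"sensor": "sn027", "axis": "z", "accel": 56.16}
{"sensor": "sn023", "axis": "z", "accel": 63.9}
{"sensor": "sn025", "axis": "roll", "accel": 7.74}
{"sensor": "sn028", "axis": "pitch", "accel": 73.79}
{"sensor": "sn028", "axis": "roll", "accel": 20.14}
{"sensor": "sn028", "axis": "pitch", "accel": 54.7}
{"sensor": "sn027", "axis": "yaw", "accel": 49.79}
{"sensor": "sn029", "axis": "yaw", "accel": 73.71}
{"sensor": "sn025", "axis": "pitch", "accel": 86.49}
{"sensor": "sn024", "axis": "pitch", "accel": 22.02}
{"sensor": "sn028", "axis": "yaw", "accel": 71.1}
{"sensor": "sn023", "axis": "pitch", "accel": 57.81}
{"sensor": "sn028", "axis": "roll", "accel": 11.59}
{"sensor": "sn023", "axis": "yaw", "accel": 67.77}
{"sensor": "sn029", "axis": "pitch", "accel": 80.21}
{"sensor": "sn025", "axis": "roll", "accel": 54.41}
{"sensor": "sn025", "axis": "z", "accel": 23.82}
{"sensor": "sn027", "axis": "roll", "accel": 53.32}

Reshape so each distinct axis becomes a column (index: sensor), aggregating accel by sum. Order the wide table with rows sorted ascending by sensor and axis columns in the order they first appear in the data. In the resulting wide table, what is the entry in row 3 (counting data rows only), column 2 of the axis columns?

62.15

With rows sorted ascending by sensor, row 3 is sensor=sn025. axis columns in first-appearance order: y, roll, yaw, z, pitch; column 2 is roll.
Long rows with sensor=sn025, axis=roll: 7.74 + 54.41 = 62.15.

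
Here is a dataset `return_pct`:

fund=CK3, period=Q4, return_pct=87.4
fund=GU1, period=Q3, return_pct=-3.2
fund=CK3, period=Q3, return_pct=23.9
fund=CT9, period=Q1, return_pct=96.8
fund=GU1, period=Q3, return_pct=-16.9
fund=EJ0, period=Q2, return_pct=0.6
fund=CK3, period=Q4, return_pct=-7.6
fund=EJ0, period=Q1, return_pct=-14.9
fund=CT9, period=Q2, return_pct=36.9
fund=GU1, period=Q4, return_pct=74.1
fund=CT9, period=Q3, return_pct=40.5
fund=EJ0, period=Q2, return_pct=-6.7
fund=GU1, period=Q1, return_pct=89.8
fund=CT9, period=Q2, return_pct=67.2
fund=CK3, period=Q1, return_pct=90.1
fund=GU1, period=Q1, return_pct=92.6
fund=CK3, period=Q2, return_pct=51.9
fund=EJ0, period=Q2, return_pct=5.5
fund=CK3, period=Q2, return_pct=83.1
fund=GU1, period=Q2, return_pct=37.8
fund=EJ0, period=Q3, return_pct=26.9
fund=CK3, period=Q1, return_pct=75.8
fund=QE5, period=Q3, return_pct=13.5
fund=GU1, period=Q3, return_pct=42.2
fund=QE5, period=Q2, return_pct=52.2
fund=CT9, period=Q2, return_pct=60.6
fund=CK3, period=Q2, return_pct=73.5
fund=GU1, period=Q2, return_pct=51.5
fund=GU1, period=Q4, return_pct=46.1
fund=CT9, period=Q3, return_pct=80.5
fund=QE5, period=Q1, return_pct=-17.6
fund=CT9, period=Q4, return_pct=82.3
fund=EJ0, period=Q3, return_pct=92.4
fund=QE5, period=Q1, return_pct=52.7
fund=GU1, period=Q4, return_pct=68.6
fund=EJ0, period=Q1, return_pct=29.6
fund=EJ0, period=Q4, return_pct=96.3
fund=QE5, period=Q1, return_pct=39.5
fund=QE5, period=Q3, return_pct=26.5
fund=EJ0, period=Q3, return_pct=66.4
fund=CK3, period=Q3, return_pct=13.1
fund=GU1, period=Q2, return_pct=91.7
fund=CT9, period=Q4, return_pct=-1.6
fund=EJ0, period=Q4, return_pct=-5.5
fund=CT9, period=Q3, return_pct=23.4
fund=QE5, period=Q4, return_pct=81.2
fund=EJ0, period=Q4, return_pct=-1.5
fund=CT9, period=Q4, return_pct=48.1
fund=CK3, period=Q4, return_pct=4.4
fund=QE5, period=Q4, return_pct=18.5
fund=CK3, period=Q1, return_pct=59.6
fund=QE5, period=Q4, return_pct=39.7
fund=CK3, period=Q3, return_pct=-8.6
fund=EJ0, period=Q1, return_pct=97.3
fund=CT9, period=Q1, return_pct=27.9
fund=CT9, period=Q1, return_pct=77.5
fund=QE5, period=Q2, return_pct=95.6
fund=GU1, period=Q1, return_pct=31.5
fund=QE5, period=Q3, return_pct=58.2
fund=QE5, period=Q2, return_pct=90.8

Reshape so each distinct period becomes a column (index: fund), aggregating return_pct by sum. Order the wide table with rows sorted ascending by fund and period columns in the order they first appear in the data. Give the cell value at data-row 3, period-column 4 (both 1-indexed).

-0.6

With rows sorted ascending by fund, row 3 is fund=EJ0. period columns in first-appearance order: Q4, Q3, Q1, Q2; column 4 is Q2.
Long rows with fund=EJ0, period=Q2: 0.6 + -6.7 + 5.5 = -0.6.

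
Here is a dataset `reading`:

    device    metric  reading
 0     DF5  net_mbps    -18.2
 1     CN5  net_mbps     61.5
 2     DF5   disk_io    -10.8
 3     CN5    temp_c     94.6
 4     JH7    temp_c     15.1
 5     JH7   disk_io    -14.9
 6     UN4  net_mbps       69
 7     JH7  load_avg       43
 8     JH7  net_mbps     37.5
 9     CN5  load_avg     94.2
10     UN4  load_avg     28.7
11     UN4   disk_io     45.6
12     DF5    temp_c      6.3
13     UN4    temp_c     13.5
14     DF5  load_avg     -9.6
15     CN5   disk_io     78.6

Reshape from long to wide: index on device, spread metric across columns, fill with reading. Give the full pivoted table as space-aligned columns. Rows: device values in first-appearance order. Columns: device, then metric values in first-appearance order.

Columns: device plus the 4 distinct metric values (net_mbps, disk_io, temp_c, load_avg).
For example, row DF5 column net_mbps takes reading=-18.2 from the long row (DF5, net_mbps).

device  net_mbps  disk_io  temp_c  load_avg
DF5     -18.2     -10.8    6.3     -9.6    
CN5     61.5      78.6     94.6    94.2    
JH7     37.5      -14.9    15.1    43      
UN4     69        45.6     13.5    28.7    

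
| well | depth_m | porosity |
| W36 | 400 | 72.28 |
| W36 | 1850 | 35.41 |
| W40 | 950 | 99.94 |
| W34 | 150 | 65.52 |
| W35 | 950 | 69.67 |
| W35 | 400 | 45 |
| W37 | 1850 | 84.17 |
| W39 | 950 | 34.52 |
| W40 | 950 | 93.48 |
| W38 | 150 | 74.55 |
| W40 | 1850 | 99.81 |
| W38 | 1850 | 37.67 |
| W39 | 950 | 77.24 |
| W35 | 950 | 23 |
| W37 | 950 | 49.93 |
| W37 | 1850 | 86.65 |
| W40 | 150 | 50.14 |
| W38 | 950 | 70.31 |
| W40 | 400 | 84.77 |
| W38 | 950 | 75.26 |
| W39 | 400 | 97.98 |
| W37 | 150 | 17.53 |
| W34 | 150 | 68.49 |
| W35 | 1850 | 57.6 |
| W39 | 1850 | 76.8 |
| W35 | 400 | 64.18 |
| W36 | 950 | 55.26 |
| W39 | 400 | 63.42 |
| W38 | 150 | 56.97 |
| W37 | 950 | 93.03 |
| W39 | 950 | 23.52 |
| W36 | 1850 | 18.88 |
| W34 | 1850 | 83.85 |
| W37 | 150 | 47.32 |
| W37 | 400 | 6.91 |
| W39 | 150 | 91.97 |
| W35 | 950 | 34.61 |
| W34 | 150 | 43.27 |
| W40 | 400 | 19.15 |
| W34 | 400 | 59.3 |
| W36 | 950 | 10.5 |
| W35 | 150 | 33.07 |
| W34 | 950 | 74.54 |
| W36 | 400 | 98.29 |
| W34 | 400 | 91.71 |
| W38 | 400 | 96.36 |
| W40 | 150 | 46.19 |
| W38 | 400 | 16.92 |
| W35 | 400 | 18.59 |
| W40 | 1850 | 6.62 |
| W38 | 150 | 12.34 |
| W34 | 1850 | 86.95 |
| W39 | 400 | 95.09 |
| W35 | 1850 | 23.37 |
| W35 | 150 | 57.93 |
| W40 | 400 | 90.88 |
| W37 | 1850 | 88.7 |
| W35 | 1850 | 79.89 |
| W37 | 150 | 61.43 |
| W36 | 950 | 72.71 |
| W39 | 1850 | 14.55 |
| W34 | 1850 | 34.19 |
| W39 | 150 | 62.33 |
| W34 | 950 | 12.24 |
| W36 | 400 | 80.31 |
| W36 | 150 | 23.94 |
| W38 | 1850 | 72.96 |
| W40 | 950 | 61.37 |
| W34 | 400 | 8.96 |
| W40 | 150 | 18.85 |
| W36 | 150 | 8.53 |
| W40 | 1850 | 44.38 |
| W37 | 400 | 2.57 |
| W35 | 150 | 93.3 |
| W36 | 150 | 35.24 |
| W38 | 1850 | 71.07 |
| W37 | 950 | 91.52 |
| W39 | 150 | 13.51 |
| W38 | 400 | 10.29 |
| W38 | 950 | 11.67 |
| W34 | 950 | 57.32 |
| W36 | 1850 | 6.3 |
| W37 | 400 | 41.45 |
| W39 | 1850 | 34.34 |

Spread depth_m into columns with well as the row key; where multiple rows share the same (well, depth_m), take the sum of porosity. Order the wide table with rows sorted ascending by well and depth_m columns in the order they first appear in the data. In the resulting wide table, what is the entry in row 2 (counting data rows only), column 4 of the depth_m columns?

With rows sorted ascending by well, row 2 is well=W35. depth_m columns in first-appearance order: 400, 1850, 950, 150; column 4 is 150.
Long rows with well=W35, depth_m=150: 33.07 + 57.93 + 93.3 = 184.30.

184.30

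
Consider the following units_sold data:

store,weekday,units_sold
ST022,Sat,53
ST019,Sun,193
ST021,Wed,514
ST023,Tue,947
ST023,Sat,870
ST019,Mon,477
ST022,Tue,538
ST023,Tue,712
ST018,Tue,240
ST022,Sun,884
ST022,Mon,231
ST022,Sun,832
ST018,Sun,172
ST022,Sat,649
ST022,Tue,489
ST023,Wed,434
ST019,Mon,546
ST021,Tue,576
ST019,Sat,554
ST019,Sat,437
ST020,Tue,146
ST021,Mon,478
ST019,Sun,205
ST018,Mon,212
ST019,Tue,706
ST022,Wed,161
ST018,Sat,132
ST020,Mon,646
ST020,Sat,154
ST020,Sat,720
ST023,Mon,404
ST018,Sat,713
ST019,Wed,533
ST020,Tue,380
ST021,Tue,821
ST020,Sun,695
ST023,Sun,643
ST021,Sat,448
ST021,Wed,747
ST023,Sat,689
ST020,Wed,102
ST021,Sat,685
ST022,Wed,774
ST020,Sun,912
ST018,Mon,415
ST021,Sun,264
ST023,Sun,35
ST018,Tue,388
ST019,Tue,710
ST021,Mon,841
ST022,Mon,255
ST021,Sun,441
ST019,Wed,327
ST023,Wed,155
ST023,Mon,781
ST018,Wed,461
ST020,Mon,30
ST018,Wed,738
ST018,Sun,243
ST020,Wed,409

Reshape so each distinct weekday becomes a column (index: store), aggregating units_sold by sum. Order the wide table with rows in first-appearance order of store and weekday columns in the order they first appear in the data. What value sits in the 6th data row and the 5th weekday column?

With rows in first-appearance order of store, row 6 is store=ST020. weekday columns in first-appearance order: Sat, Sun, Wed, Tue, Mon; column 5 is Mon.
Long rows with store=ST020, weekday=Mon: 646 + 30 = 676.

676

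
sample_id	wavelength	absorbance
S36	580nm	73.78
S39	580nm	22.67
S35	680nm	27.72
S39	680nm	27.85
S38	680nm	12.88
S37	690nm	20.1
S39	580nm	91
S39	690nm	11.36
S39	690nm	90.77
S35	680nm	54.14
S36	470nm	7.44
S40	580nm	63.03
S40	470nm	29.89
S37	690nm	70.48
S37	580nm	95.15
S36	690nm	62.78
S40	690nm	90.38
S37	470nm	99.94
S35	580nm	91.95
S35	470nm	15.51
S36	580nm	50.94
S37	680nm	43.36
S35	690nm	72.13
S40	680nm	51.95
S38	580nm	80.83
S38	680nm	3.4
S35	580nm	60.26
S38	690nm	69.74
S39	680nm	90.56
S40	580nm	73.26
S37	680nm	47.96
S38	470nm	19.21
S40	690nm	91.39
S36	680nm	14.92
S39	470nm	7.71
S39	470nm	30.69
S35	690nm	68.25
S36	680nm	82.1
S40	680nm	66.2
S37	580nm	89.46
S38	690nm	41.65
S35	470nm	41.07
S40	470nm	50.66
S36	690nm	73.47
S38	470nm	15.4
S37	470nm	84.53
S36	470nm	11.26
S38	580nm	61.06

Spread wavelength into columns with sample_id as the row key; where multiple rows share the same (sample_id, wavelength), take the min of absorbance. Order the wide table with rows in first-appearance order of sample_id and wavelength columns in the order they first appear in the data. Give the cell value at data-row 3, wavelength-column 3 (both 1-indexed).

68.25

With rows in first-appearance order of sample_id, row 3 is sample_id=S35. wavelength columns in first-appearance order: 580nm, 680nm, 690nm, 470nm; column 3 is 690nm.
Long rows with sample_id=S35, wavelength=690nm: min(72.13, 68.25) = 68.25.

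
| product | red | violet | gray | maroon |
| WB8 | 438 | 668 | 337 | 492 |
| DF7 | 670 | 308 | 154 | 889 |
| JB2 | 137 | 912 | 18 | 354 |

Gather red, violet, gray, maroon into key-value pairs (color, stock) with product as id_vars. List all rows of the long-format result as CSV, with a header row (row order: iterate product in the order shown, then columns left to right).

product,color,stock
WB8,red,438
WB8,violet,668
WB8,gray,337
WB8,maroon,492
DF7,red,670
DF7,violet,308
DF7,gray,154
DF7,maroon,889
JB2,red,137
JB2,violet,912
JB2,gray,18
JB2,maroon,354

Each (product, column) pair becomes one row: 3 × 4 = 12 rows.
For example, (WB8, red) → stock=438.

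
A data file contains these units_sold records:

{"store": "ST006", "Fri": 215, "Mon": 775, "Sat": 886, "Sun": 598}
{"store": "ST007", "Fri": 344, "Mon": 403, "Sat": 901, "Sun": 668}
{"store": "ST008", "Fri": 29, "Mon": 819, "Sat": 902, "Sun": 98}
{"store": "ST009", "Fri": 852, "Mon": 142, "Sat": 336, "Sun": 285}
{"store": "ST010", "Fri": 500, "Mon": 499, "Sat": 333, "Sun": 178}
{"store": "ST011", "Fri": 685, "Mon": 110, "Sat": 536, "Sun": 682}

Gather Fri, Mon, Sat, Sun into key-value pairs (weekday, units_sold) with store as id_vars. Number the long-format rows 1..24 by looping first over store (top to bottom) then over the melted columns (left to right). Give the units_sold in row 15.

336

24 rows total (6 × 4). Row 15: index ⌊(15-1)/4⌋ = 3 into store → ST009; (15-1) mod 4 = 2 into the melted columns → Sat.
So row 15 is (ST009, Sat, 336); units_sold = 336.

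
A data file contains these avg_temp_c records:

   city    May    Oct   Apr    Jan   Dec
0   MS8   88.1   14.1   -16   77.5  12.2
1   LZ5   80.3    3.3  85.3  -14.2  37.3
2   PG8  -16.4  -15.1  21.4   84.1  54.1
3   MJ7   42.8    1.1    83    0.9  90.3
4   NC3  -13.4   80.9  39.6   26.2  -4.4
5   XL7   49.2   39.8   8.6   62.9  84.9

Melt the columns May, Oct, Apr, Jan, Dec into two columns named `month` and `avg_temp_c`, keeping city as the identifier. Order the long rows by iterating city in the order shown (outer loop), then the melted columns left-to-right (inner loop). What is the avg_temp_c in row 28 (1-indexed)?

8.6

30 rows total (6 × 5). Row 28: index ⌊(28-1)/5⌋ = 5 into city → XL7; (28-1) mod 5 = 2 into the melted columns → Apr.
So row 28 is (XL7, Apr, 8.6); avg_temp_c = 8.6.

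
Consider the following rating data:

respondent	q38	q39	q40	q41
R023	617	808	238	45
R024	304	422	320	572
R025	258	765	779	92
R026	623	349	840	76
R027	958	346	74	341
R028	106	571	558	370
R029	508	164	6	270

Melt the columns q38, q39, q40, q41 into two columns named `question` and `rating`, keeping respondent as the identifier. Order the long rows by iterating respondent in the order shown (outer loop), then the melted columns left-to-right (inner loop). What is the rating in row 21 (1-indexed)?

106

28 rows total (7 × 4). Row 21: index ⌊(21-1)/4⌋ = 5 into respondent → R028; (21-1) mod 4 = 0 into the melted columns → q38.
So row 21 is (R028, q38, 106); rating = 106.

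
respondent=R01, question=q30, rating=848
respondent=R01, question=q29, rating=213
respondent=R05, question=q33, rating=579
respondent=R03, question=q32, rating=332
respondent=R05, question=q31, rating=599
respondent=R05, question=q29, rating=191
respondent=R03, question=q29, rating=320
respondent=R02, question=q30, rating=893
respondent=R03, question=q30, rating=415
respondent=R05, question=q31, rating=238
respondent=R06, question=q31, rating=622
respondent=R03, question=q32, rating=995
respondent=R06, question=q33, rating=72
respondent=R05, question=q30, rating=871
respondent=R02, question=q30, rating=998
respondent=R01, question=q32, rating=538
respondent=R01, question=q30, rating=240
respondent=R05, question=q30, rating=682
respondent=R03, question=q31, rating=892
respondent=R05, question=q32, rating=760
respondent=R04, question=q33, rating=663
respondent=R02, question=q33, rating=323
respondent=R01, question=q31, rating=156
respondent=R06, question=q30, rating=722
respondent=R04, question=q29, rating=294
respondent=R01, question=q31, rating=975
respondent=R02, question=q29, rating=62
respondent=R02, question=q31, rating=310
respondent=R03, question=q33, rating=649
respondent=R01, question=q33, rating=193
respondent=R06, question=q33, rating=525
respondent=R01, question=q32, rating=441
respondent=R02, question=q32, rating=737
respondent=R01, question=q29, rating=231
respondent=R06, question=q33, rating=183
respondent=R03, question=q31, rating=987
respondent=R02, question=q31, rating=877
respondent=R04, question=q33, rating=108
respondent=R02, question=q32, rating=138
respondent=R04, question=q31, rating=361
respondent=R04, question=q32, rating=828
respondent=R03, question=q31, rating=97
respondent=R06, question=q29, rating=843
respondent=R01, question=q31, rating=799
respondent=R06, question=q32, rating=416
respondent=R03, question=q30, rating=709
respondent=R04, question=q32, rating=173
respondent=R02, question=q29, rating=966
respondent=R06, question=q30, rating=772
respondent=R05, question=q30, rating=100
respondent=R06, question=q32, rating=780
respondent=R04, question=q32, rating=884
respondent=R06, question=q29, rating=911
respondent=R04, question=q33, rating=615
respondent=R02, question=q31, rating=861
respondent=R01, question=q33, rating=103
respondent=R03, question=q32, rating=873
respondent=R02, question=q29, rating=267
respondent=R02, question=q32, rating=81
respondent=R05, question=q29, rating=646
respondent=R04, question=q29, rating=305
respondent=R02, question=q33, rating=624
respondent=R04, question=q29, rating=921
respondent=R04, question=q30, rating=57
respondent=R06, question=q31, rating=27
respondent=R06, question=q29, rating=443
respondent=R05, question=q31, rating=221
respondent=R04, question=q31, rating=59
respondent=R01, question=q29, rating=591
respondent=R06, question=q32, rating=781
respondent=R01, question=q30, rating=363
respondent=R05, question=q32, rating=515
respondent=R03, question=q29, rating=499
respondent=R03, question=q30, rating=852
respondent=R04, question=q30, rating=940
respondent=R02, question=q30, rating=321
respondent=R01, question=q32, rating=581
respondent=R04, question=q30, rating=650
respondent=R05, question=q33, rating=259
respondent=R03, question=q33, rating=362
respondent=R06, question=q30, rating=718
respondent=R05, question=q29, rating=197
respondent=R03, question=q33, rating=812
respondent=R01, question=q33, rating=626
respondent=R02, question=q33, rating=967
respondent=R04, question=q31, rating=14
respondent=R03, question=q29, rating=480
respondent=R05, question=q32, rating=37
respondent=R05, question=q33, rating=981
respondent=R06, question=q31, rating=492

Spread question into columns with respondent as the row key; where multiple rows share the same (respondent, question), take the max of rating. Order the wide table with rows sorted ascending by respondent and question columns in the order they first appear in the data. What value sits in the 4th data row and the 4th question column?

884

With rows sorted ascending by respondent, row 4 is respondent=R04. question columns in first-appearance order: q30, q29, q33, q32, q31; column 4 is q32.
Long rows with respondent=R04, question=q32: max(828, 173, 884) = 884.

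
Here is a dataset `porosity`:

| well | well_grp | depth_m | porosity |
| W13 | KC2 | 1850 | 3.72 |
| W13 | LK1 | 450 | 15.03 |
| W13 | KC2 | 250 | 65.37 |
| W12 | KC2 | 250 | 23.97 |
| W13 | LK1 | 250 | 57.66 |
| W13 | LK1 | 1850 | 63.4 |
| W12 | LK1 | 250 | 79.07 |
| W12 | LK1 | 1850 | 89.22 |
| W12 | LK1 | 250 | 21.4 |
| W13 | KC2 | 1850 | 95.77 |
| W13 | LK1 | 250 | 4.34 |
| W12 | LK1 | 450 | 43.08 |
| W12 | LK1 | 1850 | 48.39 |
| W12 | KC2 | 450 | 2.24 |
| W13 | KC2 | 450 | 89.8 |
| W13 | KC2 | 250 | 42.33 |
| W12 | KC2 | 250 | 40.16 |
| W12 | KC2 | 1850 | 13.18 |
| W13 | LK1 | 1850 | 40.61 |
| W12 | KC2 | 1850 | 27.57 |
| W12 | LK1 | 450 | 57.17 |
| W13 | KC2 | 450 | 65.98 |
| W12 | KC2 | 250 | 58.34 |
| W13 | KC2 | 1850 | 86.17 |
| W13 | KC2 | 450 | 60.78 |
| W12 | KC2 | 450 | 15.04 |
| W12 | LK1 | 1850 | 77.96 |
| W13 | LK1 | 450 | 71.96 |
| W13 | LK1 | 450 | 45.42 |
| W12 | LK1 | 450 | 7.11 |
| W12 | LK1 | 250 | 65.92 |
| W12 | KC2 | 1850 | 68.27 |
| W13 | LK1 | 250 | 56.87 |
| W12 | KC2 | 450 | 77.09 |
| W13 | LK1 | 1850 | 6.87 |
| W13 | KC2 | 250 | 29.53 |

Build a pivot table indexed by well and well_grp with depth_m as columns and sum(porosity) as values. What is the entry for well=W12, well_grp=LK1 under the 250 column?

166.39

Rows with well=W12, well_grp=LK1 and depth_m=250: porosity values are 79.07, 21.4, 65.92.
79.07 + 21.4 + 65.92 = 166.39.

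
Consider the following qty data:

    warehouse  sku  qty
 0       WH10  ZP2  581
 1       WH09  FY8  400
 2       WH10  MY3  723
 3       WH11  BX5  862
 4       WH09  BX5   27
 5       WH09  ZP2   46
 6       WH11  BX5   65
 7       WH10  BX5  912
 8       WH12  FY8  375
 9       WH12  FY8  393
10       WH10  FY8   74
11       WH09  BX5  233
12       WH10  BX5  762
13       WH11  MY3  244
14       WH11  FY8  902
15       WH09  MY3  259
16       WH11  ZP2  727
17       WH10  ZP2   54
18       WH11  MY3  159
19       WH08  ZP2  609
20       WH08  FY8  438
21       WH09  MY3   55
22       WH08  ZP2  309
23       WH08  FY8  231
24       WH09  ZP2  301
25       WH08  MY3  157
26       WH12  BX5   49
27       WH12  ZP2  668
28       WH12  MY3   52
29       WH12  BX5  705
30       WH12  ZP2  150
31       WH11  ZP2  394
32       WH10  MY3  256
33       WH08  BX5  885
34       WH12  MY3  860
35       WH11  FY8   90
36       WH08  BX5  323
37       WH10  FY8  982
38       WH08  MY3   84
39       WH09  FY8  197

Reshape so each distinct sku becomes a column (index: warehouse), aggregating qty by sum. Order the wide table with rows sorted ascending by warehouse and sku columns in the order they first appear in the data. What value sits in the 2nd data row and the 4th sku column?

260

With rows sorted ascending by warehouse, row 2 is warehouse=WH09. sku columns in first-appearance order: ZP2, FY8, MY3, BX5; column 4 is BX5.
Long rows with warehouse=WH09, sku=BX5: 27 + 233 = 260.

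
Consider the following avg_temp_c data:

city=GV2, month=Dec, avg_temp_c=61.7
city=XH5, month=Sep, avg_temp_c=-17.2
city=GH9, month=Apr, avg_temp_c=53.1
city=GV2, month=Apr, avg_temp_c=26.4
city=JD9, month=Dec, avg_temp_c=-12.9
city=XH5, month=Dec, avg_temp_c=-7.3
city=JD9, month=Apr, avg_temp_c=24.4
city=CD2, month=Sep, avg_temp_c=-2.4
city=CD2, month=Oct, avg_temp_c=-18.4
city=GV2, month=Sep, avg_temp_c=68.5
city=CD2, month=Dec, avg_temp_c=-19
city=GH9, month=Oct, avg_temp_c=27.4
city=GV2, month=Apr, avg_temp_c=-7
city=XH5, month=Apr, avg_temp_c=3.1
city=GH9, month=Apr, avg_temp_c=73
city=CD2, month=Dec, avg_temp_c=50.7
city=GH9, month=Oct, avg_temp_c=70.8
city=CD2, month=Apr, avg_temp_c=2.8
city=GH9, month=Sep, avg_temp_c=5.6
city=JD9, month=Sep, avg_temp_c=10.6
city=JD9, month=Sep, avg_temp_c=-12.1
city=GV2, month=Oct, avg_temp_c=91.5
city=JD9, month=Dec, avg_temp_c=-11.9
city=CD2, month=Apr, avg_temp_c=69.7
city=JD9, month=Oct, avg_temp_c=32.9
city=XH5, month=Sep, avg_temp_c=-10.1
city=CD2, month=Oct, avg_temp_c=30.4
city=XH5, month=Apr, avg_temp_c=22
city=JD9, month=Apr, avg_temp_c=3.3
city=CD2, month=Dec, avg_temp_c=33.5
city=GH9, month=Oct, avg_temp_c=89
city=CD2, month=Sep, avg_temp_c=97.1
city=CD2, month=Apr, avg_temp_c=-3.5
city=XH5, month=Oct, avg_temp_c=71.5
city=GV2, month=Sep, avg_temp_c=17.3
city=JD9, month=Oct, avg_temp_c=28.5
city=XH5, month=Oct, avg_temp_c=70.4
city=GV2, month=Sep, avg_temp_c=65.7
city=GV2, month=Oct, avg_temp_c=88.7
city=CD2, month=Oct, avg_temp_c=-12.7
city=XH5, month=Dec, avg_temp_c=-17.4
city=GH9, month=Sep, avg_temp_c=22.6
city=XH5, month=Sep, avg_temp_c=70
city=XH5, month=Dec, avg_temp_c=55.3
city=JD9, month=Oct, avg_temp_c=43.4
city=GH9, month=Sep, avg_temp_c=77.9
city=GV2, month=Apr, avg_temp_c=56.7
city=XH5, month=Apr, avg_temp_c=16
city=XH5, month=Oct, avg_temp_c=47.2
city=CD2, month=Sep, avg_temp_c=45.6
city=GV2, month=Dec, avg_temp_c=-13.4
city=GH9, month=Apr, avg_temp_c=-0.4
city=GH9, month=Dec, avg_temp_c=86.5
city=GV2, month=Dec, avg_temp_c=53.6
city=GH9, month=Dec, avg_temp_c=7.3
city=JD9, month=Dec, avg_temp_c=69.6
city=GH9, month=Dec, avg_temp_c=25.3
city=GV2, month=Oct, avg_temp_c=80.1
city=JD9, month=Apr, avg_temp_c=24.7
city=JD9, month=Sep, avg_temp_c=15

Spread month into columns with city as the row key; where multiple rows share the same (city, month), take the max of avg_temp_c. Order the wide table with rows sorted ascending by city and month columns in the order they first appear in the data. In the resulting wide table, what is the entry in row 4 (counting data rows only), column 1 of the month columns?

With rows sorted ascending by city, row 4 is city=JD9. month columns in first-appearance order: Dec, Sep, Apr, Oct; column 1 is Dec.
Long rows with city=JD9, month=Dec: max(-12.9, -11.9, 69.6) = 69.6.

69.6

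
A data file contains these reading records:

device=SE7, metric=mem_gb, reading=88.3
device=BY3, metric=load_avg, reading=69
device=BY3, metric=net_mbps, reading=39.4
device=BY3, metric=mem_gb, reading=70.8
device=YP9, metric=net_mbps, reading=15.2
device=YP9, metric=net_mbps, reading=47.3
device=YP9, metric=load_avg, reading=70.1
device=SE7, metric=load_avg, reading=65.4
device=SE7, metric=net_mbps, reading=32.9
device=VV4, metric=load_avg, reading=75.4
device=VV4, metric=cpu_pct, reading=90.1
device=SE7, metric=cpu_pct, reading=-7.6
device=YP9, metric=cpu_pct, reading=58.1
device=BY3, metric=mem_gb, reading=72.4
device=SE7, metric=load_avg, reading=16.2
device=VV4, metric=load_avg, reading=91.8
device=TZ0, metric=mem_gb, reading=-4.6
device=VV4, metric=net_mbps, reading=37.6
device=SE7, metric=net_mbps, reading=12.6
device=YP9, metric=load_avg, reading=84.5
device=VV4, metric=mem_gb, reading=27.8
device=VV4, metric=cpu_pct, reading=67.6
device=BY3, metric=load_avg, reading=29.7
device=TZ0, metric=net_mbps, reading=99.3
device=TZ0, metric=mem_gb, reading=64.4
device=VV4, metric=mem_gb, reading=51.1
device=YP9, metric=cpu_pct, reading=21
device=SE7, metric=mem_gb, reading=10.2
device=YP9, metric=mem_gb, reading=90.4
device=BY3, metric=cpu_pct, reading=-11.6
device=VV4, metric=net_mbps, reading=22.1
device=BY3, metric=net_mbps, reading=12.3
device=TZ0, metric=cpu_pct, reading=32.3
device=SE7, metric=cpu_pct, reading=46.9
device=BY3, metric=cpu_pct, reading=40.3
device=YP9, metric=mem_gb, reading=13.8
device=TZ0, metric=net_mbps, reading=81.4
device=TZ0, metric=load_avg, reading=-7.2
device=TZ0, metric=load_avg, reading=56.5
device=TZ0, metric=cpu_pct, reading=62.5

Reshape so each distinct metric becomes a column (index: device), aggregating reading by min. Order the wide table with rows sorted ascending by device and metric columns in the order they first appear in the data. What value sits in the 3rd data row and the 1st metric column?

-4.6

With rows sorted ascending by device, row 3 is device=TZ0. metric columns in first-appearance order: mem_gb, load_avg, net_mbps, cpu_pct; column 1 is mem_gb.
Long rows with device=TZ0, metric=mem_gb: min(-4.6, 64.4) = -4.6.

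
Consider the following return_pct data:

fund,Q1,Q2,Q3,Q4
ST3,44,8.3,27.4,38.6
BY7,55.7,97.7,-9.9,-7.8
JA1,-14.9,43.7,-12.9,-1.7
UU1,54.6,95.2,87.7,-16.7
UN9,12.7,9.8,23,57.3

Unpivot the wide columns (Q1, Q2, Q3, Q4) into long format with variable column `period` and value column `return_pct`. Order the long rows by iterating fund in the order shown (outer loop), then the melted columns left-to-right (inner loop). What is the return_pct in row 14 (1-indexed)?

20 rows total (5 × 4). Row 14: index ⌊(14-1)/4⌋ = 3 into fund → UU1; (14-1) mod 4 = 1 into the melted columns → Q2.
So row 14 is (UU1, Q2, 95.2); return_pct = 95.2.

95.2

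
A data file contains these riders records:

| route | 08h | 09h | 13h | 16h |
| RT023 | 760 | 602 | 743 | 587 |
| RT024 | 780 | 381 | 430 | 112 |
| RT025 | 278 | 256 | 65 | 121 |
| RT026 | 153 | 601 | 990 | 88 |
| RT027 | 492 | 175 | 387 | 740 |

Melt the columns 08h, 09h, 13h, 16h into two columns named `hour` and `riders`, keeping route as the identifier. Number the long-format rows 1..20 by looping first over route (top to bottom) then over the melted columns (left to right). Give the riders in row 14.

601

20 rows total (5 × 4). Row 14: index ⌊(14-1)/4⌋ = 3 into route → RT026; (14-1) mod 4 = 1 into the melted columns → 09h.
So row 14 is (RT026, 09h, 601); riders = 601.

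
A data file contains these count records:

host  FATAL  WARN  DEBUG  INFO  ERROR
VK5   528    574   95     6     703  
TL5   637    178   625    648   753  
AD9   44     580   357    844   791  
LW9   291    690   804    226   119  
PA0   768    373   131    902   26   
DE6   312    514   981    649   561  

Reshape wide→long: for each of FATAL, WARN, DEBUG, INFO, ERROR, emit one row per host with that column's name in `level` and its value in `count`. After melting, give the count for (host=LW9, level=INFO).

226

Unpivoting turns each (host, wide-column) pair into one long row.
The wide cell at row LW9, column INFO holds 226, so the long row (LW9, INFO) has count=226.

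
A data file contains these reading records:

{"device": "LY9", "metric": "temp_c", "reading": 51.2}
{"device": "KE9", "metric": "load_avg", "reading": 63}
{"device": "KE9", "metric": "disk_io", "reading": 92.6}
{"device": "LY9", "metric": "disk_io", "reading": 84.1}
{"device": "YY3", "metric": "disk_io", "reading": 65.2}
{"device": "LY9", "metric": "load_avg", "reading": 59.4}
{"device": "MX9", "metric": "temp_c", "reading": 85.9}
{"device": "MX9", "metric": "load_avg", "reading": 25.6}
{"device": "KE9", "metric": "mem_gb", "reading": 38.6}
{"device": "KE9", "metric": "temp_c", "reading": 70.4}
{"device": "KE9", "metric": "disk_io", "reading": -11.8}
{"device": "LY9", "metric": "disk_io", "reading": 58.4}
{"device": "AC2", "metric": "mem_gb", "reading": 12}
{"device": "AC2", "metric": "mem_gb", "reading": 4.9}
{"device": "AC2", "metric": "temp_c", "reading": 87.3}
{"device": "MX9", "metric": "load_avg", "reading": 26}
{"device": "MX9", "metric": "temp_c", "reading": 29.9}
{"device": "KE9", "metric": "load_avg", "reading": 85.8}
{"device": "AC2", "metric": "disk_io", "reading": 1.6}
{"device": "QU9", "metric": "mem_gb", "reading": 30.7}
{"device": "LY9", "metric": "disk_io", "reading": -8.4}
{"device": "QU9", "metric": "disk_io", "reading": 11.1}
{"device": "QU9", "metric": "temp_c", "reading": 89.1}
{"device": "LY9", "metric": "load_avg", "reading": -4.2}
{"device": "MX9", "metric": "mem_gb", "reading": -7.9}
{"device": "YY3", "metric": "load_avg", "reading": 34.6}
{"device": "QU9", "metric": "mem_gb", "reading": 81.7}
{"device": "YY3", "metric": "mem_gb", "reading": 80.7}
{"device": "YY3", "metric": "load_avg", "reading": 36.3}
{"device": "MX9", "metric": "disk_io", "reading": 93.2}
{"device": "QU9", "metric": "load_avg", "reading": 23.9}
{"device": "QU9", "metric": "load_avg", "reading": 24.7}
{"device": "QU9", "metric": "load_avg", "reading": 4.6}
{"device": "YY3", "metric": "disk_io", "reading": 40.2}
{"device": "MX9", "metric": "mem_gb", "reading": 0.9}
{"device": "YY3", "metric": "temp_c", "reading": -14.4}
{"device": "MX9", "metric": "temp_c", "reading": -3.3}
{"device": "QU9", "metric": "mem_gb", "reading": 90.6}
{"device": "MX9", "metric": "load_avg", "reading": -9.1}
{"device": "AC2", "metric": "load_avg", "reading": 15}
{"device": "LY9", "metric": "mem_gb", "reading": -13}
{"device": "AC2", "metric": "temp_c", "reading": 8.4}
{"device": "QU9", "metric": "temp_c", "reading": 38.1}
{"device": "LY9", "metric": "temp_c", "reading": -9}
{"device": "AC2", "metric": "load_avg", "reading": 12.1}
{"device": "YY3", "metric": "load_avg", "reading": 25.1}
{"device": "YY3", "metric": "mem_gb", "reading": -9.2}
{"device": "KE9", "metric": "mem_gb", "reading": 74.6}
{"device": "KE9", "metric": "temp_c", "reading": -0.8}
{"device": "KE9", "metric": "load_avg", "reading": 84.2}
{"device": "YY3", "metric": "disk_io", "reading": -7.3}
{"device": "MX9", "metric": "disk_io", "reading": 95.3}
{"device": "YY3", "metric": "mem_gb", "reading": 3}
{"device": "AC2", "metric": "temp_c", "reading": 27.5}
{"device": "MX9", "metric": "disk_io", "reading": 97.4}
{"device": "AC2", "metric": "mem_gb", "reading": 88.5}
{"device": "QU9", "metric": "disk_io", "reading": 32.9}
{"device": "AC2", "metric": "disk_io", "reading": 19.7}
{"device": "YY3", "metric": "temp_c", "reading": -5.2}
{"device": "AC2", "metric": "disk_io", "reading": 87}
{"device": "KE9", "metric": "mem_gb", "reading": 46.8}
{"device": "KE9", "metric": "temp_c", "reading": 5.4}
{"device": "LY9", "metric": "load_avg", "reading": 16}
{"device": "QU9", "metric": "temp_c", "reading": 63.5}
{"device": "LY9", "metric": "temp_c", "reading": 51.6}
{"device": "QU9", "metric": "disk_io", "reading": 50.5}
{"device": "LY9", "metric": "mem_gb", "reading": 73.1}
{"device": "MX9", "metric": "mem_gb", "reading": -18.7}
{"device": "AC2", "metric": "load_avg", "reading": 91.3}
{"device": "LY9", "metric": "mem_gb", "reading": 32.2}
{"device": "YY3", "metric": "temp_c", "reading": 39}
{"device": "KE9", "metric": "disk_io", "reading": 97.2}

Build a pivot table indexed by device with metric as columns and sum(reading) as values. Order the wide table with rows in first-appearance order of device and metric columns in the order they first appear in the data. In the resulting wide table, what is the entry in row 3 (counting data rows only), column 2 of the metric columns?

With rows in first-appearance order of device, row 3 is device=YY3. metric columns in first-appearance order: temp_c, load_avg, disk_io, mem_gb; column 2 is load_avg.
Long rows with device=YY3, metric=load_avg: 34.6 + 36.3 + 25.1 = 96.

96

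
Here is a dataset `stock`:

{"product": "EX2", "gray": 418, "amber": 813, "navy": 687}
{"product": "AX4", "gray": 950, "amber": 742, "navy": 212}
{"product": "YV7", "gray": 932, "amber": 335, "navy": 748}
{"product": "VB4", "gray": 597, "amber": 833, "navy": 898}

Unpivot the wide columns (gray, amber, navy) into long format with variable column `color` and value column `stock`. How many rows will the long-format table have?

4 product values × 3 melted columns = 12 rows.

12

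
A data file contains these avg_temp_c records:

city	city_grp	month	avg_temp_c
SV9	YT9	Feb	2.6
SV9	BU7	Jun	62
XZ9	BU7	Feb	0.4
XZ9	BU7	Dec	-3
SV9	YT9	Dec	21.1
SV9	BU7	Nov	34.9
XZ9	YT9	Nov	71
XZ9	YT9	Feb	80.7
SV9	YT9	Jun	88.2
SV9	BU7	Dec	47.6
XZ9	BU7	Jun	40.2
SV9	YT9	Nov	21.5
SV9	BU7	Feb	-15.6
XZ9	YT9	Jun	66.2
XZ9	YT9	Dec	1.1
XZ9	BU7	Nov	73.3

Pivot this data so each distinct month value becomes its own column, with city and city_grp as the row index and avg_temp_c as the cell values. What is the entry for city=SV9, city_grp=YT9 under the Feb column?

2.6

Wide layout: rows indexed by city and city_grp, columns are the 4 distinct month values (Feb, Jun, Dec, Nov).
Cell (city=SV9, city_grp=YT9, month=Feb) draws from the long row where city=SV9, city_grp=YT9 and month=Feb, which has avg_temp_c=2.6.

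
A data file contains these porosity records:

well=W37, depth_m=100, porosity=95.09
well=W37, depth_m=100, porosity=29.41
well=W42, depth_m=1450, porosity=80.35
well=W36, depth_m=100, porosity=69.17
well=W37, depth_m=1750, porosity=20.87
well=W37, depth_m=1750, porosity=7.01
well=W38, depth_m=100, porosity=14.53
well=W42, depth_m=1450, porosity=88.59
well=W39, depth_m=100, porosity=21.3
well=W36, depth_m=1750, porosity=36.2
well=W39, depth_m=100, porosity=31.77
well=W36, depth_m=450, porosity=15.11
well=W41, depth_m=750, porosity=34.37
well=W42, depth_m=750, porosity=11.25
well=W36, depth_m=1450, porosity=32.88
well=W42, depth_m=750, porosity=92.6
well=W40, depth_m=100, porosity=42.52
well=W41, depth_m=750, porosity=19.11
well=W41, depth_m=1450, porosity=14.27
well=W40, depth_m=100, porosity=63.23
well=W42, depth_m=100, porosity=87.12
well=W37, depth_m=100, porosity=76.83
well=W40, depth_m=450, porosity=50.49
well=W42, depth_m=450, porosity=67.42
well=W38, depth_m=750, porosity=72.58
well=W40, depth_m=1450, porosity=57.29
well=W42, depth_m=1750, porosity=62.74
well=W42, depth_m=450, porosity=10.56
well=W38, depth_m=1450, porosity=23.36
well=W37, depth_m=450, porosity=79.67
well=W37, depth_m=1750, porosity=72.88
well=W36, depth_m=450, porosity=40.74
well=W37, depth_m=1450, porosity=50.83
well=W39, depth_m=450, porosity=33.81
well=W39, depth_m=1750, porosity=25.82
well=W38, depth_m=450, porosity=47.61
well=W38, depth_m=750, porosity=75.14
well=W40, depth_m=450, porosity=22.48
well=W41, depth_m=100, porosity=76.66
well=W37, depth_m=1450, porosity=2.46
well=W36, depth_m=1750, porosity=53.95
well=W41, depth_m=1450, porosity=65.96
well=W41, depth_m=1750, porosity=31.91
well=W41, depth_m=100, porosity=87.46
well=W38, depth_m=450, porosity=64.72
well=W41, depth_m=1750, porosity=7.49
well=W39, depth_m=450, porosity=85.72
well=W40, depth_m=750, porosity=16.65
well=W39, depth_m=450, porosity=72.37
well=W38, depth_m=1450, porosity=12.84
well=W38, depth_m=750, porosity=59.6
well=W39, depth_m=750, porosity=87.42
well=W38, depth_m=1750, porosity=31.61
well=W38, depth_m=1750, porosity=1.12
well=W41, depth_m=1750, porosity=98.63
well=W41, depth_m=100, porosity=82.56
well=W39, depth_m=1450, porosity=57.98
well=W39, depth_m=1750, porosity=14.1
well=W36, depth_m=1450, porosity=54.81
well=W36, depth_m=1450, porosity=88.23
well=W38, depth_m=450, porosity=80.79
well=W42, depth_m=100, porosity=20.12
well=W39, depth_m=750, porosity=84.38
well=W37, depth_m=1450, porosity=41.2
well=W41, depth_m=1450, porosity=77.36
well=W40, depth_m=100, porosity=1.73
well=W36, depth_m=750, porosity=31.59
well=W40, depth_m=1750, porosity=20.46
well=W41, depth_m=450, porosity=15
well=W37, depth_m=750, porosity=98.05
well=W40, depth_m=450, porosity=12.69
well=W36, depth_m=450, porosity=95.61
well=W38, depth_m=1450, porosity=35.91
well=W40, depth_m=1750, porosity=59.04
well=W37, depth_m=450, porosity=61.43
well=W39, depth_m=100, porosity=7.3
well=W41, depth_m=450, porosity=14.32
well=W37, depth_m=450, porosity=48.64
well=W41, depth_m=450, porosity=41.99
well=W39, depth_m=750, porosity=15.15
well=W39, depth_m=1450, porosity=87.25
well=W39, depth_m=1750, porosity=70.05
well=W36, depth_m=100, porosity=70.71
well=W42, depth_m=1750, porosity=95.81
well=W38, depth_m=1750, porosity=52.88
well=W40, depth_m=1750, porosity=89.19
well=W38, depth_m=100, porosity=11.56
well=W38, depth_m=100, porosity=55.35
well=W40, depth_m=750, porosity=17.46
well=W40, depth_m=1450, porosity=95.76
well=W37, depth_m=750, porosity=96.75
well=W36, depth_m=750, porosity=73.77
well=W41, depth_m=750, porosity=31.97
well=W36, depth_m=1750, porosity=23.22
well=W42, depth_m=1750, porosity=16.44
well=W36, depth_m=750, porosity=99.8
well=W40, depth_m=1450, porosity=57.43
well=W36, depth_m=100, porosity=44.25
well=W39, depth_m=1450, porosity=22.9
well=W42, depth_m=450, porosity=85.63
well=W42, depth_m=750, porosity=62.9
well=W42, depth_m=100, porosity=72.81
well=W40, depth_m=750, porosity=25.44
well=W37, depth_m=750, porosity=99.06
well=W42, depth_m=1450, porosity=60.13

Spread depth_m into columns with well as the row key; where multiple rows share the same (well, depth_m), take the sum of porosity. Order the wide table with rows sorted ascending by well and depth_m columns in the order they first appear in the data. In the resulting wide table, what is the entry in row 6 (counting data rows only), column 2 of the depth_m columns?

With rows sorted ascending by well, row 6 is well=W41. depth_m columns in first-appearance order: 100, 1450, 1750, 450, 750; column 2 is 1450.
Long rows with well=W41, depth_m=1450: 14.27 + 65.96 + 77.36 = 157.59.

157.59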